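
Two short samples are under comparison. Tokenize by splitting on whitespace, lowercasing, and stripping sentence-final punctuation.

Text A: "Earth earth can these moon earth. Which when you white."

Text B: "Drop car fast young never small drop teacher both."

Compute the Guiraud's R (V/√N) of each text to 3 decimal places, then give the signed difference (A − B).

A: V=8, N=10, R=2.530
B: V=8, N=9, R=2.667
Difference = 2.530 − 2.667 = -0.137

-0.137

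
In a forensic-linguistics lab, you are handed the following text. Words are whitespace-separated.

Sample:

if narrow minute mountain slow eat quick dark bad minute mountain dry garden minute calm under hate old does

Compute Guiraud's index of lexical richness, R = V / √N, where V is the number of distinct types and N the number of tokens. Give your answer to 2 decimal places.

3.67

N = 19, V = 16.
√N = 4.358899
R = 16 / 4.358899 = 3.67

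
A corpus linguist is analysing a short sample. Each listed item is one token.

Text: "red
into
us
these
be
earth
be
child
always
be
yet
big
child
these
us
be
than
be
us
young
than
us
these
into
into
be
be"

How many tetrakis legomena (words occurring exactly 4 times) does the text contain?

Frequencies: be:7, us:4, into:3, these:3, child:2, than:2, red:1, earth:1, always:1, yet:1, big:1, young:1
Words with frequency 4: us

1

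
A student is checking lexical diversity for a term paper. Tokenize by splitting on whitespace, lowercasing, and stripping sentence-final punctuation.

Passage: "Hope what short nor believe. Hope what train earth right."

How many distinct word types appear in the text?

8

Distinct types: {believe, earth, hope, nor, right, short, train, what}
V = 8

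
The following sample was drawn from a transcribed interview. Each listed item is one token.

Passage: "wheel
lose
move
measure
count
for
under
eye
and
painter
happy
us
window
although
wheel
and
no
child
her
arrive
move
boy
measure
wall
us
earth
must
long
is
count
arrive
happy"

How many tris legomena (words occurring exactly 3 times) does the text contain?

Frequencies: wheel:2, move:2, measure:2, count:2, and:2, happy:2, us:2, arrive:2, lose:1, for:1, under:1, eye:1, painter:1, window:1, although:1, no:1, child:1, her:1, boy:1, wall:1, … (4 more, each freq 1)
Words with frequency 3: (none)

0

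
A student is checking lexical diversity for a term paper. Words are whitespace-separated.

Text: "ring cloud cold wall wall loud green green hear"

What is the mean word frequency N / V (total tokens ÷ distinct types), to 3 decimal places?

1.286

N = 9 tokens, V = 7 types.
Mean frequency = N / V = 9 / 7 = 1.286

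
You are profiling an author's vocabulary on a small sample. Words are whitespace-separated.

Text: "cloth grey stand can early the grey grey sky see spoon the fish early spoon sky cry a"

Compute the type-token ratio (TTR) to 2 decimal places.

0.67

N = 18 tokens, V = 12 types.
TTR = V / N = 12 / 18 = 0.67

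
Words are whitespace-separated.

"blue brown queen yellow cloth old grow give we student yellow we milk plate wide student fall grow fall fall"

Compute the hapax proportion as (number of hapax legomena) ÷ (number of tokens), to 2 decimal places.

0.45

Frequencies: fall:3, yellow:2, grow:2, we:2, student:2, blue:1, brown:1, queen:1, cloth:1, old:1, give:1, milk:1, plate:1, wide:1
Hapax count = 9; token count = 20.
Ratio = 9 / 20 = 0.45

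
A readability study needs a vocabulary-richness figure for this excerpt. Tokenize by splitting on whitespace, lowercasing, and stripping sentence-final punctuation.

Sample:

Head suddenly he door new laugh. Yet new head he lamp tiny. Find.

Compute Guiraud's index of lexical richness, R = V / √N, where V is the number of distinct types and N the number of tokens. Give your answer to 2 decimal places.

2.77

N = 13, V = 10.
√N = 3.605551
R = 10 / 3.605551 = 2.77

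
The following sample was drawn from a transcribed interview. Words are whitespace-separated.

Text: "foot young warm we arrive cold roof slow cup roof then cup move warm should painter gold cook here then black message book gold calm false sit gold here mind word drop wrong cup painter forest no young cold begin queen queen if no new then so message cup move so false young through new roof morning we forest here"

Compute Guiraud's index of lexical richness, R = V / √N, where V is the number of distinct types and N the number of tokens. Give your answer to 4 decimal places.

N = 60, V = 35.
√N = 7.745967
R = 35 / 7.745967 = 4.5185

4.5185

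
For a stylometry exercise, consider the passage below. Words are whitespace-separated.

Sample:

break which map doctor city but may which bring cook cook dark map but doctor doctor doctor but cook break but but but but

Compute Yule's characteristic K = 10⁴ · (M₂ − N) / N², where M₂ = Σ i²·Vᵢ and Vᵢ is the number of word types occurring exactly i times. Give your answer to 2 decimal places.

Frequencies: but:7, doctor:4, cook:3, break:2, which:2, map:2, city:1, may:1, bring:1, dark:1
N = 24. Frequency spectrum: V_1=4, V_2=3, V_3=1, V_4=1, V_7=1
M₂ = 1²·4 + 2²·3 + 3²·1 + 4²·1 + 7²·1 = 90
K = 10000 × (90 − 24) / 24² = 1145.83

1145.83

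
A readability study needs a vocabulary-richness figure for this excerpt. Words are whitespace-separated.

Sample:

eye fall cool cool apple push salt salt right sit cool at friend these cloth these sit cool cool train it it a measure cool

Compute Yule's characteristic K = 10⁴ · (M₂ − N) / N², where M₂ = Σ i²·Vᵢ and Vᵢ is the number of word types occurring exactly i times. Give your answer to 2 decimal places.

Frequencies: cool:6, salt:2, sit:2, these:2, it:2, eye:1, fall:1, apple:1, push:1, right:1, at:1, friend:1, cloth:1, train:1, a:1, measure:1
N = 25. Frequency spectrum: V_1=11, V_2=4, V_6=1
M₂ = 1²·11 + 2²·4 + 6²·1 = 63
K = 10000 × (63 − 25) / 25² = 608.00

608.00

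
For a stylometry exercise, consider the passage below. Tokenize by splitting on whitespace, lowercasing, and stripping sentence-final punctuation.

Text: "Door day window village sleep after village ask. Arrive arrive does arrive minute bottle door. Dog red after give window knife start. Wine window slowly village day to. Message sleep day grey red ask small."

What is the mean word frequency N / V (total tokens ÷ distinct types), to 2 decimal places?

1.59

N = 35 tokens, V = 22 types.
Mean frequency = N / V = 35 / 22 = 1.59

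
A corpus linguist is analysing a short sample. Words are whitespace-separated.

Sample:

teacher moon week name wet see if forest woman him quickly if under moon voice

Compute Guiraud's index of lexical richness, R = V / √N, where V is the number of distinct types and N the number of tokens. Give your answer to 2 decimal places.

N = 15, V = 13.
√N = 3.872983
R = 13 / 3.872983 = 3.36

3.36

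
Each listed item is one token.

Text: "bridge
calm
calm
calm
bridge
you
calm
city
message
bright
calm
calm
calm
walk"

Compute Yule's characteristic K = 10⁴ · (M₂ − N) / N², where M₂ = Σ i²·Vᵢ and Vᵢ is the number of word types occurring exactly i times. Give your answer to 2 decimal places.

Frequencies: calm:7, bridge:2, you:1, city:1, message:1, bright:1, walk:1
N = 14. Frequency spectrum: V_1=5, V_2=1, V_7=1
M₂ = 1²·5 + 2²·1 + 7²·1 = 58
K = 10000 × (58 − 14) / 14² = 2244.90

2244.90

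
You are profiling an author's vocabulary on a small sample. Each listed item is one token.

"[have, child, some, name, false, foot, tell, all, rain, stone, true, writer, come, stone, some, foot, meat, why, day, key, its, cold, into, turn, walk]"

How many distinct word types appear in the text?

Distinct types: {all, child, cold, come, day, false, foot, have, into, its, key, meat, name, rain, some, stone, tell, true, turn, walk, why, writer}
V = 22

22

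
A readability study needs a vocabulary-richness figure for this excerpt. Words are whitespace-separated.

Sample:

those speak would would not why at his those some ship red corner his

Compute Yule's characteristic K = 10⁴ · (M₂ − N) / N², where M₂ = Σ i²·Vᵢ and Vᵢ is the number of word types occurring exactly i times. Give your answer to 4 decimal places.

Frequencies: those:2, would:2, his:2, speak:1, not:1, why:1, at:1, some:1, ship:1, red:1, corner:1
N = 14. Frequency spectrum: V_1=8, V_2=3
M₂ = 1²·8 + 2²·3 = 20
K = 10000 × (20 − 14) / 14² = 306.1224

306.1224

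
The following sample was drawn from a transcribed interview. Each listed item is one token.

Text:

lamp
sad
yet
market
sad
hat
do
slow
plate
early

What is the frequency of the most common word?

2

Frequencies: sad:2, lamp:1, yet:1, market:1, hat:1, do:1, slow:1, plate:1, early:1
Most common: 'sad' with frequency 2.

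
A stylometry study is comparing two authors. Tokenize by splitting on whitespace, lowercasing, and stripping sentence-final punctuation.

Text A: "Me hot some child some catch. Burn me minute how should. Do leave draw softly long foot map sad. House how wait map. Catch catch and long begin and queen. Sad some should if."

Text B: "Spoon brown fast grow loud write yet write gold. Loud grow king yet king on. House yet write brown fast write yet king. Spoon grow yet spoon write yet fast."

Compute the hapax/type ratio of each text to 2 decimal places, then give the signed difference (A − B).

A: hapax=14, V=23, ratio=0.61
B: hapax=3, V=11, ratio=0.27
Difference = 0.61 − 0.27 = 0.34

0.34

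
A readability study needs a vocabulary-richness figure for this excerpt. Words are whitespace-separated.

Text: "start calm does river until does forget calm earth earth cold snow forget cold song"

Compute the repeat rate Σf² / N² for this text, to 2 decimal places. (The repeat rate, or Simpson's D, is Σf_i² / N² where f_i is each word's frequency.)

0.11

Frequencies: calm:2, does:2, forget:2, earth:2, cold:2, start:1, river:1, until:1, snow:1, song:1
Σf² = 25; N² = 225
Repeat rate = 25 / 225 = 0.11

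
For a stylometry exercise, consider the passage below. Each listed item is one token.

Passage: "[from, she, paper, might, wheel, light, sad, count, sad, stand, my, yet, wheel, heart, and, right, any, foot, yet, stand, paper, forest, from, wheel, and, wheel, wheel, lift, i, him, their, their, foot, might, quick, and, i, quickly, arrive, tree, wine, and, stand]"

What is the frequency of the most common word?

5

Frequencies: wheel:5, and:4, stand:3, from:2, paper:2, might:2, sad:2, yet:2, foot:2, i:2, their:2, she:1, light:1, count:1, my:1, heart:1, right:1, any:1, forest:1, lift:1, … (6 more, each freq 1)
Most common: 'wheel' with frequency 5.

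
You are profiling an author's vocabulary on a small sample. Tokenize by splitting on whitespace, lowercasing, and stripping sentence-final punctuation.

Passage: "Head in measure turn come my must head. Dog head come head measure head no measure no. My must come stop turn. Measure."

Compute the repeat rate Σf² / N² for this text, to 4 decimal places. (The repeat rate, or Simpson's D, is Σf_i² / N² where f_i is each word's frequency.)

Frequencies: head:5, measure:4, come:3, turn:2, my:2, must:2, no:2, in:1, dog:1, stop:1
Σf² = 69; N² = 529
Repeat rate = 69 / 529 = 0.1304

0.1304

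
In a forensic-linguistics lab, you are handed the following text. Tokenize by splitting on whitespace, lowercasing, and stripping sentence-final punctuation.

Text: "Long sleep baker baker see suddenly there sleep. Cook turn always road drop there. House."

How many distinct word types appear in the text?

12

Distinct types: {always, baker, cook, drop, house, long, road, see, sleep, suddenly, there, turn}
V = 12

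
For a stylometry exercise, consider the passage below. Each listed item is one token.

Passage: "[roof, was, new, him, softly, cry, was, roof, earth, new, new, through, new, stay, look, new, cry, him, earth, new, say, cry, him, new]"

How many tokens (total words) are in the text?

24

Tokens: roof, was, new, him, softly, cry, was, roof, earth, new, new, through, new, stay, look, new, cry, him, earth, new, say, cry, him, new
N = 24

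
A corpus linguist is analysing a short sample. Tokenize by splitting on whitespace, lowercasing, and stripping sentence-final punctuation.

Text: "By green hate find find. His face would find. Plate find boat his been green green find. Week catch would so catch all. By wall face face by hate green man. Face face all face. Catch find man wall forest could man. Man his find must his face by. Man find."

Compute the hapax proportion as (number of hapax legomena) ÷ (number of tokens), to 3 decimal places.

Frequencies: find:8, face:7, man:5, by:4, green:4, his:4, catch:3, hate:2, would:2, all:2, wall:2, plate:1, boat:1, been:1, week:1, so:1, forest:1, could:1, must:1
Hapax count = 8; token count = 51.
Ratio = 8 / 51 = 0.157

0.157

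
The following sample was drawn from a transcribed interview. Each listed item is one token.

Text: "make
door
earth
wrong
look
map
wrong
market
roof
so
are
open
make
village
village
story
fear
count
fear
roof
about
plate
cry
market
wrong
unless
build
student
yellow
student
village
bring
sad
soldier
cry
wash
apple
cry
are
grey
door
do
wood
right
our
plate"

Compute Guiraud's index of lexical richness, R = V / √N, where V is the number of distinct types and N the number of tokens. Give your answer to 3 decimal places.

4.718

N = 46, V = 32.
√N = 6.782330
R = 32 / 6.782330 = 4.718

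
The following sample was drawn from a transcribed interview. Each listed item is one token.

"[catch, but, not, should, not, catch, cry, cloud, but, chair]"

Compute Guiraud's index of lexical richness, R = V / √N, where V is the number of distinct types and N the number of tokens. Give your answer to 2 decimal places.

N = 10, V = 7.
√N = 3.162278
R = 7 / 3.162278 = 2.21

2.21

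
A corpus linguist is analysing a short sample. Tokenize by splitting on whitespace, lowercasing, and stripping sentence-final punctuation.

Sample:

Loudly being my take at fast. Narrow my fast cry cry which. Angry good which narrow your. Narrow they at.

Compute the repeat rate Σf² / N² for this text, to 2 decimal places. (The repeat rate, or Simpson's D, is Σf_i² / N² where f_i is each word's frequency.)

0.09

Frequencies: narrow:3, my:2, at:2, fast:2, cry:2, which:2, loudly:1, being:1, take:1, angry:1, good:1, your:1, they:1
Σf² = 36; N² = 400
Repeat rate = 36 / 400 = 0.09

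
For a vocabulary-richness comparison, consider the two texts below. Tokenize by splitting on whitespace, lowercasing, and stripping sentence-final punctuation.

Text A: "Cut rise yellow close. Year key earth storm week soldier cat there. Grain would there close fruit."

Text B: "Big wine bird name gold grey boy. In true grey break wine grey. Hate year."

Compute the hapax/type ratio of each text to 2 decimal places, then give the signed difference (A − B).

0.04

A: hapax=13, V=15, ratio=0.87
B: hapax=10, V=12, ratio=0.83
Difference = 0.87 − 0.83 = 0.04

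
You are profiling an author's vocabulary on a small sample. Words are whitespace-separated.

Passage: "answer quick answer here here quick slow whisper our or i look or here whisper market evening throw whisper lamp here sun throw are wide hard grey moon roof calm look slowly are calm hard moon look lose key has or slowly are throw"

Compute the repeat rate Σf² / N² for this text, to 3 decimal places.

0.051

Frequencies: here:4, whisper:3, or:3, look:3, throw:3, are:3, answer:2, quick:2, hard:2, moon:2, calm:2, slowly:2, slow:1, our:1, i:1, market:1, evening:1, lamp:1, sun:1, wide:1, … (5 more, each freq 1)
Σf² = 98; N² = 1936
Repeat rate = 98 / 1936 = 0.051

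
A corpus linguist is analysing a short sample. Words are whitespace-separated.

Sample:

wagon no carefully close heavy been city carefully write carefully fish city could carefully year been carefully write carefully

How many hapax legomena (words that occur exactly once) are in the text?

7

Frequencies: carefully:6, been:2, city:2, write:2, wagon:1, no:1, close:1, heavy:1, fish:1, could:1, year:1
Hapax (freq=1): close, could, fish, heavy, no, wagon, year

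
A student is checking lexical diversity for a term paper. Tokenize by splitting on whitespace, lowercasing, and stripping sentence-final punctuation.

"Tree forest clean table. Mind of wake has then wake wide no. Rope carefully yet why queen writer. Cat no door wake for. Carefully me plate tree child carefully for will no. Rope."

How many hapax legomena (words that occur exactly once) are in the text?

18

Frequencies: wake:3, no:3, carefully:3, tree:2, rope:2, for:2, forest:1, clean:1, table:1, mind:1, of:1, has:1, then:1, wide:1, yet:1, why:1, queen:1, writer:1, cat:1, door:1, … (4 more, each freq 1)
Hapax (freq=1): cat, child, clean, door, forest, has, me, mind, of, plate, queen, table, then, why, wide, will, writer, yet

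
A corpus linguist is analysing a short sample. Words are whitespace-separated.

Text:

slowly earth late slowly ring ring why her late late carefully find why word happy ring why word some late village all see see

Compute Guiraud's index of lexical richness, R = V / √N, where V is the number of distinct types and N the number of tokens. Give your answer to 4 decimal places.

N = 24, V = 14.
√N = 4.898979
R = 14 / 4.898979 = 2.8577

2.8577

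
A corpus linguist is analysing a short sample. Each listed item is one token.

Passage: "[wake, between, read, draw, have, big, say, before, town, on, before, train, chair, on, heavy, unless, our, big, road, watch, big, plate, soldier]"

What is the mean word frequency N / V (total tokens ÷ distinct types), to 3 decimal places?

N = 23 tokens, V = 19 types.
Mean frequency = N / V = 23 / 19 = 1.211

1.211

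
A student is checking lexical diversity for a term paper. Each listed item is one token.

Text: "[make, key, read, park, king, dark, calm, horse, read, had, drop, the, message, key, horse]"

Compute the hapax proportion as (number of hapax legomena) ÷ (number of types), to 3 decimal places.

0.750

Frequencies: key:2, read:2, horse:2, make:1, park:1, king:1, dark:1, calm:1, had:1, drop:1, the:1, message:1
Hapax count = 9; type count = 12.
Ratio = 9 / 12 = 0.750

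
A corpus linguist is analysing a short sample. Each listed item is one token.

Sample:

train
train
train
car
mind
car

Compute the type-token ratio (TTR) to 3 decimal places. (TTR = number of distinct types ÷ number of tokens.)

0.500

N = 6 tokens, V = 3 types.
TTR = V / N = 3 / 6 = 0.500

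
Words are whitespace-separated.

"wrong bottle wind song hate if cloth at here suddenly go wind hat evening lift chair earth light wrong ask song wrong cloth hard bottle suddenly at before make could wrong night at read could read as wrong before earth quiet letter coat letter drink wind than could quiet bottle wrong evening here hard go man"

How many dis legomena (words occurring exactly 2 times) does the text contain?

Frequencies: wrong:6, bottle:3, wind:3, at:3, could:3, song:2, cloth:2, here:2, suddenly:2, go:2, evening:2, earth:2, hard:2, before:2, read:2, quiet:2, letter:2, hate:1, if:1, hat:1, … (11 more, each freq 1)
Words with frequency 2: before, cloth, earth, evening, go, hard, here, letter, quiet, read, song, suddenly

12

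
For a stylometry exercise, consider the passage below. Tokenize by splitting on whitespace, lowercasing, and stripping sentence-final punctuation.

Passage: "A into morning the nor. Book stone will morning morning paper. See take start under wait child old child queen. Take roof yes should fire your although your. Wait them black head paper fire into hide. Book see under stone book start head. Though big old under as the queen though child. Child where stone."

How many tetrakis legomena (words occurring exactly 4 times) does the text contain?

Frequencies: child:4, morning:3, book:3, stone:3, under:3, into:2, the:2, paper:2, see:2, take:2, start:2, wait:2, old:2, queen:2, fire:2, your:2, head:2, though:2, a:1, nor:1, … (11 more, each freq 1)
Words with frequency 4: child

1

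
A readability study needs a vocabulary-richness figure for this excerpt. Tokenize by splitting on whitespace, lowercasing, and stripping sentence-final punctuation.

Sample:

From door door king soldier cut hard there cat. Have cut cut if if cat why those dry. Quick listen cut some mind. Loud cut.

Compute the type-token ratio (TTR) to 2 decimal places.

N = 25 tokens, V = 18 types.
TTR = V / N = 18 / 25 = 0.72

0.72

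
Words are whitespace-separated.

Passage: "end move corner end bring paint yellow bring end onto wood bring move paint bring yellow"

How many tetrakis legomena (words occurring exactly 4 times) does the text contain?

Frequencies: bring:4, end:3, move:2, paint:2, yellow:2, corner:1, onto:1, wood:1
Words with frequency 4: bring

1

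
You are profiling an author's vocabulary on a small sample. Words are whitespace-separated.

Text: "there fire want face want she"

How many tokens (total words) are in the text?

6

Tokens: there, fire, want, face, want, she
N = 6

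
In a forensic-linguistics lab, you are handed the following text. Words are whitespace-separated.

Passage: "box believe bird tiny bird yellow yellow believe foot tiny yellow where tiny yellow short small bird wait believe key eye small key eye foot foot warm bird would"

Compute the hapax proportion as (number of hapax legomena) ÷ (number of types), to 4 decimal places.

0.4286

Frequencies: bird:4, yellow:4, believe:3, tiny:3, foot:3, small:2, key:2, eye:2, box:1, where:1, short:1, wait:1, warm:1, would:1
Hapax count = 6; type count = 14.
Ratio = 6 / 14 = 0.4286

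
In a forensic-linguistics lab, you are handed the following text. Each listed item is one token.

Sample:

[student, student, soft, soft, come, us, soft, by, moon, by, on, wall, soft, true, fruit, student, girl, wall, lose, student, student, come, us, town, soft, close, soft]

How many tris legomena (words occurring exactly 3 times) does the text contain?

0

Frequencies: soft:6, student:5, come:2, us:2, by:2, wall:2, moon:1, on:1, true:1, fruit:1, girl:1, lose:1, town:1, close:1
Words with frequency 3: (none)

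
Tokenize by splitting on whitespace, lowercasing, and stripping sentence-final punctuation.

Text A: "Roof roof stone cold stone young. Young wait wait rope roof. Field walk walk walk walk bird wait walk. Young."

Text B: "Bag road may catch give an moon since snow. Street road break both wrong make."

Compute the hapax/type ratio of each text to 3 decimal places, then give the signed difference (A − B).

A: hapax=4, V=9, ratio=0.444
B: hapax=13, V=14, ratio=0.929
Difference = 0.444 − 0.929 = -0.485

-0.485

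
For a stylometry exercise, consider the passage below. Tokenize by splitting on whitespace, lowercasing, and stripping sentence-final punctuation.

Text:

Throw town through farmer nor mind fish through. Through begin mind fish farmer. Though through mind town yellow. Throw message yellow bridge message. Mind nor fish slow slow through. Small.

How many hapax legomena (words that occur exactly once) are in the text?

4

Frequencies: through:5, mind:4, fish:3, throw:2, town:2, farmer:2, nor:2, yellow:2, message:2, slow:2, begin:1, though:1, bridge:1, small:1
Hapax (freq=1): begin, bridge, small, though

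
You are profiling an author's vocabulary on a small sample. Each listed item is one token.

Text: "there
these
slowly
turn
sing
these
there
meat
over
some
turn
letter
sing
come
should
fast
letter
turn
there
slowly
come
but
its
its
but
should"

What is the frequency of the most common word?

Frequencies: there:3, turn:3, these:2, slowly:2, sing:2, letter:2, come:2, should:2, but:2, its:2, meat:1, over:1, some:1, fast:1
Most common: 'there' with frequency 3.

3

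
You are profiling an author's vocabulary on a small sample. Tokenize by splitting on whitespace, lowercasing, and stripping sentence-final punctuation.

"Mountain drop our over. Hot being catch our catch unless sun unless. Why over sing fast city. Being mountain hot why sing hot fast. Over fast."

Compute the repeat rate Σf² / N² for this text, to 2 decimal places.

0.09

Frequencies: over:3, hot:3, fast:3, mountain:2, our:2, being:2, catch:2, unless:2, why:2, sing:2, drop:1, sun:1, city:1
Σf² = 58; N² = 676
Repeat rate = 58 / 676 = 0.09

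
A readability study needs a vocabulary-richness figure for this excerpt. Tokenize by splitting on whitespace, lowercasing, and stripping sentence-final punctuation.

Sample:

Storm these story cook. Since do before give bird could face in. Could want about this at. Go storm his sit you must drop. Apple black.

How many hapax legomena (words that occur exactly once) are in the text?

22

Frequencies: storm:2, could:2, these:1, story:1, cook:1, since:1, do:1, before:1, give:1, bird:1, face:1, in:1, want:1, about:1, this:1, at:1, go:1, his:1, sit:1, you:1, … (4 more, each freq 1)
Hapax (freq=1): about, apple, at, before, bird, black, cook, do, drop, face, give, go, his, in, must, since, sit, story, these, this, want, you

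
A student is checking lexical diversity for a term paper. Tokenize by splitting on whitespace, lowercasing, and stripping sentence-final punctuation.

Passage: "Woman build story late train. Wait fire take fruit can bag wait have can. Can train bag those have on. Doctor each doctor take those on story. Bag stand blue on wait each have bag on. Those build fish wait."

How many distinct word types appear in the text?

Distinct types: {bag, blue, build, can, doctor, each, fire, fish, fruit, have, late, on, stand, story, take, those, train, wait, woman}
V = 19

19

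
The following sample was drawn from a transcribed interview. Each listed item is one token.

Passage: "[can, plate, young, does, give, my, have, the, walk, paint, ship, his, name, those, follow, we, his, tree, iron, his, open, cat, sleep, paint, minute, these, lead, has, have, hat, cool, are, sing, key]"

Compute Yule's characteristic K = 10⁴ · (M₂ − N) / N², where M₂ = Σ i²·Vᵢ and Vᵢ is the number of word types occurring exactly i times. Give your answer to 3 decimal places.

Frequencies: his:3, have:2, paint:2, can:1, plate:1, young:1, does:1, give:1, my:1, the:1, walk:1, ship:1, name:1, those:1, follow:1, we:1, tree:1, iron:1, open:1, cat:1, … (10 more, each freq 1)
N = 34. Frequency spectrum: V_1=27, V_2=2, V_3=1
M₂ = 1²·27 + 2²·2 + 3²·1 = 44
K = 10000 × (44 − 34) / 34² = 86.505

86.505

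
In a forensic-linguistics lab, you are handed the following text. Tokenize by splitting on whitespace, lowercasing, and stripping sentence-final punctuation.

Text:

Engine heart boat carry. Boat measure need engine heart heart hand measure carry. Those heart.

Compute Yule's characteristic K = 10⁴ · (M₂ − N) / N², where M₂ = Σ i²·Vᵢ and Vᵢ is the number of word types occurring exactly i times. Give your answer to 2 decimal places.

888.89

Frequencies: heart:4, engine:2, boat:2, carry:2, measure:2, need:1, hand:1, those:1
N = 15. Frequency spectrum: V_1=3, V_2=4, V_4=1
M₂ = 1²·3 + 2²·4 + 4²·1 = 35
K = 10000 × (35 − 15) / 15² = 888.89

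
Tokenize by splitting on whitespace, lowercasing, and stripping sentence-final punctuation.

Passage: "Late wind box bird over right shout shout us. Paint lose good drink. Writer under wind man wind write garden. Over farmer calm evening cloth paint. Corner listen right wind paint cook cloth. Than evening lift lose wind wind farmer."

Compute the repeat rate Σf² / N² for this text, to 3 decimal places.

0.056

Frequencies: wind:6, paint:3, over:2, right:2, shout:2, lose:2, farmer:2, evening:2, cloth:2, late:1, box:1, bird:1, us:1, good:1, drink:1, writer:1, under:1, man:1, write:1, garden:1, … (6 more, each freq 1)
Σf² = 90; N² = 1600
Repeat rate = 90 / 1600 = 0.056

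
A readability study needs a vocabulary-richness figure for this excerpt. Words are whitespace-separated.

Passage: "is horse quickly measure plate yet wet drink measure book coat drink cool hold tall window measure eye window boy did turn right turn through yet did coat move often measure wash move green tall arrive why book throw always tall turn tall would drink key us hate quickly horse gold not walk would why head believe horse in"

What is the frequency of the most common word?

Frequencies: measure:4, tall:4, horse:3, drink:3, turn:3, quickly:2, yet:2, book:2, coat:2, window:2, did:2, move:2, why:2, would:2, is:1, plate:1, wet:1, cool:1, hold:1, eye:1, … (18 more, each freq 1)
Most common: 'measure' with frequency 4.

4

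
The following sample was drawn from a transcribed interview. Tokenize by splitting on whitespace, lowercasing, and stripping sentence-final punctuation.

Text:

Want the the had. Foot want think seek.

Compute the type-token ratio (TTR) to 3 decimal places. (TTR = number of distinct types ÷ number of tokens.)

0.750

N = 8 tokens, V = 6 types.
TTR = V / N = 6 / 8 = 0.750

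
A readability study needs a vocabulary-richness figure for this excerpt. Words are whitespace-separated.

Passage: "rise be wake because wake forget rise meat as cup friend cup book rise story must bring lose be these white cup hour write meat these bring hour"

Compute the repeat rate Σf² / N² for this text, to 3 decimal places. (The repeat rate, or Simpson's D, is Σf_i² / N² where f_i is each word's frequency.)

Frequencies: rise:3, cup:3, be:2, wake:2, meat:2, bring:2, these:2, hour:2, because:1, forget:1, as:1, friend:1, book:1, story:1, must:1, lose:1, white:1, write:1
Σf² = 52; N² = 784
Repeat rate = 52 / 784 = 0.066

0.066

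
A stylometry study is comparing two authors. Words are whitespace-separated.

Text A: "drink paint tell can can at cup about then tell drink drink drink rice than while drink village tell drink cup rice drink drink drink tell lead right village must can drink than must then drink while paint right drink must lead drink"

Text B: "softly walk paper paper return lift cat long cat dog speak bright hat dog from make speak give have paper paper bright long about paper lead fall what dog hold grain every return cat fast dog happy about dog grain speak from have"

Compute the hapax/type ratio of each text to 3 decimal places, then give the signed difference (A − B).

-0.409

A: hapax=2, V=15, ratio=0.133
B: hapax=13, V=24, ratio=0.542
Difference = 0.133 − 0.542 = -0.409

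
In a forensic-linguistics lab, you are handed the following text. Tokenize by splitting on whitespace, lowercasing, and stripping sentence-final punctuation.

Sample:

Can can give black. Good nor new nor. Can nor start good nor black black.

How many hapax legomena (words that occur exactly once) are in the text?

3

Frequencies: nor:4, can:3, black:3, good:2, give:1, new:1, start:1
Hapax (freq=1): give, new, start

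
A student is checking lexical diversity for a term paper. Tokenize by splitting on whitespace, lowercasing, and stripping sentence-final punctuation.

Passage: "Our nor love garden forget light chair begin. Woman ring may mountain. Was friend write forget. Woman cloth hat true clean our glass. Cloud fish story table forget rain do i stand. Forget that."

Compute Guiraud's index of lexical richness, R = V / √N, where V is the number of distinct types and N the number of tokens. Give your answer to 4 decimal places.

N = 34, V = 29.
√N = 5.830952
R = 29 / 5.830952 = 4.9735

4.9735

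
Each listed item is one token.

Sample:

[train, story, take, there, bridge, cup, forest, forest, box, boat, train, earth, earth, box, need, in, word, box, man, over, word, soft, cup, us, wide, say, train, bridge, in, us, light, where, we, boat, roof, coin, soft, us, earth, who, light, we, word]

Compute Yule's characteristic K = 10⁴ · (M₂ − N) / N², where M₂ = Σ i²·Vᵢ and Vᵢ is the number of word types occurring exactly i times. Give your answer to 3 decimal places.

248.783

Frequencies: train:3, box:3, earth:3, word:3, us:3, bridge:2, cup:2, forest:2, boat:2, in:2, soft:2, light:2, we:2, story:1, take:1, there:1, need:1, man:1, over:1, wide:1, … (5 more, each freq 1)
N = 43. Frequency spectrum: V_1=12, V_2=8, V_3=5
M₂ = 1²·12 + 2²·8 + 3²·5 = 89
K = 10000 × (89 − 43) / 43² = 248.783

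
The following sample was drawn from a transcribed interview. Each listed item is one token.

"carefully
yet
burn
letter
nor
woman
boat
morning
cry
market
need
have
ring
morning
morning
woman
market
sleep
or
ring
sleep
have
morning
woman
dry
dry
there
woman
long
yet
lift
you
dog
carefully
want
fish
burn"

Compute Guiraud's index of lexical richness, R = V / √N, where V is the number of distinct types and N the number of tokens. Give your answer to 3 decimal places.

N = 37, V = 23.
√N = 6.082763
R = 23 / 6.082763 = 3.781

3.781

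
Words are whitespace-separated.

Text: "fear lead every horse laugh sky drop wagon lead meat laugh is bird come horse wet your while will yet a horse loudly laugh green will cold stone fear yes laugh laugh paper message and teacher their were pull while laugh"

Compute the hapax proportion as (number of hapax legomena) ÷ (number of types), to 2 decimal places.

0.80

Frequencies: laugh:6, horse:3, fear:2, lead:2, while:2, will:2, every:1, sky:1, drop:1, wagon:1, meat:1, is:1, bird:1, come:1, wet:1, your:1, yet:1, a:1, loudly:1, green:1, … (10 more, each freq 1)
Hapax count = 24; type count = 30.
Ratio = 24 / 30 = 0.80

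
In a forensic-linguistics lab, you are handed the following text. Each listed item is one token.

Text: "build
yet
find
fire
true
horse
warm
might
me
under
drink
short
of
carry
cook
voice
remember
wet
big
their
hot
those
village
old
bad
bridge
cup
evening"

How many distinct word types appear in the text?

28

Distinct types: {bad, big, bridge, build, carry, cook, cup, drink, evening, find, fire, horse, hot, me, might, of, old, remember, short, their, those, true, under, village, voice, warm, wet, yet}
V = 28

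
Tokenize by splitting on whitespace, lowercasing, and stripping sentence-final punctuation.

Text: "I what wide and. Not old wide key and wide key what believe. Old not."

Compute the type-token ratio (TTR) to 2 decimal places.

N = 15 tokens, V = 8 types.
TTR = V / N = 8 / 15 = 0.53

0.53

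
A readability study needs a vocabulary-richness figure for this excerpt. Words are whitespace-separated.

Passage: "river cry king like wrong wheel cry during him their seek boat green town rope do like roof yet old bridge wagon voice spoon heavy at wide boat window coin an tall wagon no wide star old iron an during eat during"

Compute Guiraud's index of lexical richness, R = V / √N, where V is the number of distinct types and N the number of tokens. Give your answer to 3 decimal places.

N = 42, V = 33.
√N = 6.480741
R = 33 / 6.480741 = 5.092

5.092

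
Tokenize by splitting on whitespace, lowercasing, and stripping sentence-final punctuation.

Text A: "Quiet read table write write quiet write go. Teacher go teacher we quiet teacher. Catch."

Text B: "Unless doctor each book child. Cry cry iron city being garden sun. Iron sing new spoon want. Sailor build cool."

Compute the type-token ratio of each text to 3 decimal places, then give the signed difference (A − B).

TTR(A) = 8/15 = 0.533
TTR(B) = 18/20 = 0.900
Difference = 0.533 − 0.900 = -0.367

-0.367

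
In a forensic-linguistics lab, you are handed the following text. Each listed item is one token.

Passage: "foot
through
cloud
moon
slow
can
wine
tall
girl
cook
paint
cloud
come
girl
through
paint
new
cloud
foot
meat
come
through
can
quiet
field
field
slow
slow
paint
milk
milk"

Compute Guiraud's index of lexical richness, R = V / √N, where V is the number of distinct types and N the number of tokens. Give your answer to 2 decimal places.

3.05

N = 31, V = 17.
√N = 5.567764
R = 17 / 5.567764 = 3.05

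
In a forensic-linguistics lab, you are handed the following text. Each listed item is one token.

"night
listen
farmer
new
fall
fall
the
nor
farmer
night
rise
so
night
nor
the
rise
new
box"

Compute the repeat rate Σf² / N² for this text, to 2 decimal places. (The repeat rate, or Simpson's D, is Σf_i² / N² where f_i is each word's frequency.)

Frequencies: night:3, farmer:2, new:2, fall:2, the:2, nor:2, rise:2, listen:1, so:1, box:1
Σf² = 36; N² = 324
Repeat rate = 36 / 324 = 0.11

0.11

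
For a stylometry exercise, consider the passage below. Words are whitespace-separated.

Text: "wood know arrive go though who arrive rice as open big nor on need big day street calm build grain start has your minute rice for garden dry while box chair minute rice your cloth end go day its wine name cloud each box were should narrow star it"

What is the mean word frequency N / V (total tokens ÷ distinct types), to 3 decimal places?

1.225

N = 49 tokens, V = 40 types.
Mean frequency = N / V = 49 / 40 = 1.225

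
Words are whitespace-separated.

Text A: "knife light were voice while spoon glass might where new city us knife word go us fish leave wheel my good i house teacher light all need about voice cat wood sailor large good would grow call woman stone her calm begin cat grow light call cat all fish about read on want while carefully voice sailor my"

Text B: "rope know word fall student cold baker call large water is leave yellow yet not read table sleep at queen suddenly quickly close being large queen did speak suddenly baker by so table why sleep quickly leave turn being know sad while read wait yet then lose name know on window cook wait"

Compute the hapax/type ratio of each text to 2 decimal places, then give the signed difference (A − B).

-0.01

A: hapax=27, V=41, ratio=0.66
B: hapax=26, V=39, ratio=0.67
Difference = 0.66 − 0.67 = -0.01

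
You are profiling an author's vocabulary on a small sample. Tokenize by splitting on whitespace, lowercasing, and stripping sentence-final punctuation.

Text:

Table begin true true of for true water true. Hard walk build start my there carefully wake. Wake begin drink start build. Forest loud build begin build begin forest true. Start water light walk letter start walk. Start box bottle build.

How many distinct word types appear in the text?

21

Distinct types: {begin, bottle, box, build, carefully, drink, for, forest, hard, letter, light, loud, my, of, start, table, there, true, wake, walk, water}
V = 21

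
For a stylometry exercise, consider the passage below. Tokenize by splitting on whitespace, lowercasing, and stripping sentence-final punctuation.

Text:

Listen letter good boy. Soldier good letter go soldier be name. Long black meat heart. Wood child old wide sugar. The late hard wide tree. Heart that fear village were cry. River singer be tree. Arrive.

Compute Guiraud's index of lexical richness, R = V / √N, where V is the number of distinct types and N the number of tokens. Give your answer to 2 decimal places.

4.83

N = 36, V = 29.
√N = 6.000000
R = 29 / 6.000000 = 4.83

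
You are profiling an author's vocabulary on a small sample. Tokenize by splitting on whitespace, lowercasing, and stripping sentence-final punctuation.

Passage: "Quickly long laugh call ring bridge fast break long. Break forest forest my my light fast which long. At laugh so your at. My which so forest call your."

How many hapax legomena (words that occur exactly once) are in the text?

4

Frequencies: long:3, forest:3, my:3, laugh:2, call:2, fast:2, break:2, which:2, at:2, so:2, your:2, quickly:1, ring:1, bridge:1, light:1
Hapax (freq=1): bridge, light, quickly, ring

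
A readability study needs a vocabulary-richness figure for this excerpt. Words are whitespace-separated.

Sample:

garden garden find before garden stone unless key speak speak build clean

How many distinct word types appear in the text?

9

Distinct types: {before, build, clean, find, garden, key, speak, stone, unless}
V = 9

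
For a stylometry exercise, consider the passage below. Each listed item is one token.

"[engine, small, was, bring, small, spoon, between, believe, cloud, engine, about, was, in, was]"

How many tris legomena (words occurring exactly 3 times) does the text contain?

Frequencies: was:3, engine:2, small:2, bring:1, spoon:1, between:1, believe:1, cloud:1, about:1, in:1
Words with frequency 3: was

1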